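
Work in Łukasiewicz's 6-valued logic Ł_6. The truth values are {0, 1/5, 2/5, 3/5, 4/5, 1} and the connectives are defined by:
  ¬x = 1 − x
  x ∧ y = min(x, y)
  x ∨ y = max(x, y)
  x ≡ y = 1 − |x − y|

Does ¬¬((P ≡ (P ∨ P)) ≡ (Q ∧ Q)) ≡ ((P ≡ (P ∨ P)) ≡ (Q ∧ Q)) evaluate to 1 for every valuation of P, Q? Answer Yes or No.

At P = 2/5, Q = 2/5, for instance:
P ∨ P = 2/5 ∨ 2/5 = 2/5
P ≡ (P ∨ P) = 2/5 ≡ 2/5 = 1
Q ∧ Q = 2/5 ∧ 2/5 = 2/5
(P ≡ (P ∨ P)) ≡ (Q ∧ Q) = 1 ≡ 2/5 = 2/5
¬((P ≡ (P ∨ P)) ≡ (Q ∧ Q)) = ¬2/5 = 3/5
¬¬((P ≡ (P ∨ P)) ≡ (Q ∧ Q)) = ¬3/5 = 2/5
¬¬((P ≡ (P ∨ P)) ≡ (Q ∧ Q)) ≡ ((P ≡ (P ∨ P)) ≡ (Q ∧ Q)) = 2/5 ≡ 2/5 = 1
and checking the remaining 35 assignments likewise gives ≥ 1 in every case.

Yes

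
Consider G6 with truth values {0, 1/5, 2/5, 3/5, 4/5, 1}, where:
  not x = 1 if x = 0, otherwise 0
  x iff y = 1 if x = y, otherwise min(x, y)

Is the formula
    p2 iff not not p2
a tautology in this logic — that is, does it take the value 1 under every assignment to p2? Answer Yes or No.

No

Counterexample: take p2 = 1/5.
not p2 = not 1/5 = 0
not not p2 = not 0 = 1
p2 iff not not p2 = 1/5 iff 1 = 1/5
This gives 1/5 ≠ 1.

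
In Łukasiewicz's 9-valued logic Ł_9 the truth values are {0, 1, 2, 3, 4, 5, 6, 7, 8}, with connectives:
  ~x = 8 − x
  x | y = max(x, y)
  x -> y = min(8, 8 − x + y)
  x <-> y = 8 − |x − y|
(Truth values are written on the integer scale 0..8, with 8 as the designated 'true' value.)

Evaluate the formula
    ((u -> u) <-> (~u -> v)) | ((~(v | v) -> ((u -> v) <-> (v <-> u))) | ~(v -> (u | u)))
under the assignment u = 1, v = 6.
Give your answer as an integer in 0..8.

u -> u = 1 -> 1 = 8
~u = ~1 = 7
~u -> v = 7 -> 6 = 7
(u -> u) <-> (~u -> v) = 8 <-> 7 = 7
v | v = 6 | 6 = 6
~(v | v) = ~6 = 2
u -> v = 1 -> 6 = 8
v <-> u = 6 <-> 1 = 3
(u -> v) <-> (v <-> u) = 8 <-> 3 = 3
~(v | v) -> ((u -> v) <-> (v <-> u)) = 2 -> 3 = 8
u | u = 1 | 1 = 1
v -> (u | u) = 6 -> 1 = 3
~(v -> (u | u)) = ~3 = 5
(~(v | v) -> ((u -> v) <-> (v <-> u))) | ~(v -> (u | u)) = 8 | 5 = 8
((u -> u) <-> (~u -> v)) | ((~(v | v) -> ((u -> v) <-> (v <-> u))) | ~(v -> (u | u))) = 7 | 8 = 8

8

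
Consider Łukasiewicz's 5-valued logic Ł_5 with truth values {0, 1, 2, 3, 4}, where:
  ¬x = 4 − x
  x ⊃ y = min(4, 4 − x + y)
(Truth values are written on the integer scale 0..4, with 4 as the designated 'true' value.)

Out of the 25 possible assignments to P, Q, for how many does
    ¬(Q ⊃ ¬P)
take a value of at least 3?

value 4: 1 assignment (counts)
value 3: 2 assignments (counts)
value 2: 3 assignments
value 1: 4 assignments
value 0: 15 assignments
So 3 of the 25 assignments meet the threshold.

3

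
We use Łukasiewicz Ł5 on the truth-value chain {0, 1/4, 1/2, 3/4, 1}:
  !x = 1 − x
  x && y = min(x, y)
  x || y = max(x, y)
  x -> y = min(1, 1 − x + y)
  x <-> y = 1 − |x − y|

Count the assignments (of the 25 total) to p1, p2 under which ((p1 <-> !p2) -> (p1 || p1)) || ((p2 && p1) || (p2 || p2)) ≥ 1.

value 1: 15 assignments (counts)
value 3/4: 7 assignments
value 1/2: 3 assignments
So 15 of the 25 assignments meet the threshold.

15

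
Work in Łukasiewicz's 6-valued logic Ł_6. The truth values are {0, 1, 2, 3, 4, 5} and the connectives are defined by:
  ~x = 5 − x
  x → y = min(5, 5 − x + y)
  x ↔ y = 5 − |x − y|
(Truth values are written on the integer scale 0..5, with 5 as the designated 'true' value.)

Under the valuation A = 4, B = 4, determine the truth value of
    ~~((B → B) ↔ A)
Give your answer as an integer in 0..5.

4

B → B = 4 → 4 = 5
(B → B) ↔ A = 5 ↔ 4 = 4
~((B → B) ↔ A) = ~4 = 1
~~((B → B) ↔ A) = ~1 = 4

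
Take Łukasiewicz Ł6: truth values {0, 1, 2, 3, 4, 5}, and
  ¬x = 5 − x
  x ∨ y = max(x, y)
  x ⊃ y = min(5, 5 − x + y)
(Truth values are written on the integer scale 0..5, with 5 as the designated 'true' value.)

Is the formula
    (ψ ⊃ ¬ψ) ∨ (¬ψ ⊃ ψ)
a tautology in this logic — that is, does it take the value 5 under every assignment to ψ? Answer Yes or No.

Yes

ψ = 0 ↦ 5
ψ = 1 ↦ 5
ψ = 2 ↦ 5
ψ = 3 ↦ 5
ψ = 4 ↦ 5
ψ = 5 ↦ 5
Every assignment gives a value ≥ 5.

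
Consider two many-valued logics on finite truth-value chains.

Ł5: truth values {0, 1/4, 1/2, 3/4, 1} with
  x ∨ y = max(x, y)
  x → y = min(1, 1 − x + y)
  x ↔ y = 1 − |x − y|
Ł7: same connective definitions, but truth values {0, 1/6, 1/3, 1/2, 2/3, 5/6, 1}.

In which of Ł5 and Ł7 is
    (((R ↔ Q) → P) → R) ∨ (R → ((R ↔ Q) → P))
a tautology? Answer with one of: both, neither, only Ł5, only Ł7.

In Ł5: every assignment gives 1 — tautology.
In Ł7: every assignment gives 1 — tautology.

both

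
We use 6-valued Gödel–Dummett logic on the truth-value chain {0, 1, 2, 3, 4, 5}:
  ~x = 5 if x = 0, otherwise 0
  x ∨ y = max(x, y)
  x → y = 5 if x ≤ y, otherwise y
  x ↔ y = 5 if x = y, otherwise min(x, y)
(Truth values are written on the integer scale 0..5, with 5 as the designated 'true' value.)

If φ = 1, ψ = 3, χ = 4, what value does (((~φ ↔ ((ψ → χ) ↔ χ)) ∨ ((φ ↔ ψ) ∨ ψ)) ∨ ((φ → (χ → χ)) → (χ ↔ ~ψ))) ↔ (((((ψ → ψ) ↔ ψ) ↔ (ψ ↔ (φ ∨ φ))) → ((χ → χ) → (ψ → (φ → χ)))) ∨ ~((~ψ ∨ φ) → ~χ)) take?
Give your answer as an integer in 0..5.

3

~φ = ~1 = 0
ψ → χ = 3 → 4 = 5
(ψ → χ) ↔ χ = 5 ↔ 4 = 4
~φ ↔ ((ψ → χ) ↔ χ) = 0 ↔ 4 = 0
φ ↔ ψ = 1 ↔ 3 = 1
(φ ↔ ψ) ∨ ψ = 1 ∨ 3 = 3
(~φ ↔ ((ψ → χ) ↔ χ)) ∨ ((φ ↔ ψ) ∨ ψ) = 0 ∨ 3 = 3
χ → χ = 4 → 4 = 5
φ → (χ → χ) = 1 → 5 = 5
~ψ = ~3 = 0
χ ↔ ~ψ = 4 ↔ 0 = 0
(φ → (χ → χ)) → (χ ↔ ~ψ) = 5 → 0 = 0
((~φ ↔ ((ψ → χ) ↔ χ)) ∨ ((φ ↔ ψ) ∨ ψ)) ∨ ((φ → (χ → χ)) → (χ ↔ ~ψ)) = 3 ∨ 0 = 3
ψ → ψ = 3 → 3 = 5
(ψ → ψ) ↔ ψ = 5 ↔ 3 = 3
φ ∨ φ = 1 ∨ 1 = 1
ψ ↔ (φ ∨ φ) = 3 ↔ 1 = 1
((ψ → ψ) ↔ ψ) ↔ (ψ ↔ (φ ∨ φ)) = 3 ↔ 1 = 1
χ → χ = 4 → 4 = 5
φ → χ = 1 → 4 = 5
ψ → (φ → χ) = 3 → 5 = 5
(χ → χ) → (ψ → (φ → χ)) = 5 → 5 = 5
(((ψ → ψ) ↔ ψ) ↔ (ψ ↔ (φ ∨ φ))) → ((χ → χ) → (ψ → (φ → χ))) = 1 → 5 = 5
~ψ = ~3 = 0
~ψ ∨ φ = 0 ∨ 1 = 1
~χ = ~4 = 0
(~ψ ∨ φ) → ~χ = 1 → 0 = 0
~((~ψ ∨ φ) → ~χ) = ~0 = 5
((((ψ → ψ) ↔ ψ) ↔ (ψ ↔ (φ ∨ φ))) → ((χ → χ) → (ψ → (φ → χ)))) ∨ ~((~ψ ∨ φ) → ~χ) = 5 ∨ 5 = 5
(((~φ ↔ ((ψ → χ) ↔ χ)) ∨ ((φ ↔ ψ) ∨ ψ)) ∨ ((φ → (χ → χ)) → (χ ↔ ~ψ))) ↔ (((((ψ → ψ) ↔ ψ) ↔ (ψ ↔ (φ ∨ φ))) → ((χ → χ) → (ψ → (φ → χ)))) ∨ ~((~ψ ∨ φ) → ~χ)) = 3 ↔ 5 = 3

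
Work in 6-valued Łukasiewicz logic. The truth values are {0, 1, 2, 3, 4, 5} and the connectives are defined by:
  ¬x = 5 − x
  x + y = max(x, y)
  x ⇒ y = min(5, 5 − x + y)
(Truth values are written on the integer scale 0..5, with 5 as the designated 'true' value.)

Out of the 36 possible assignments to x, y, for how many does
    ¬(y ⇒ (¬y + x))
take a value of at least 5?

value 5: 1 assignment (counts)
value 4: 1 assignment
value 3: 3 assignments
value 2: 2 assignments
value 1: 5 assignments
value 0: 24 assignments
So 1 of the 36 assignments meets the threshold.

1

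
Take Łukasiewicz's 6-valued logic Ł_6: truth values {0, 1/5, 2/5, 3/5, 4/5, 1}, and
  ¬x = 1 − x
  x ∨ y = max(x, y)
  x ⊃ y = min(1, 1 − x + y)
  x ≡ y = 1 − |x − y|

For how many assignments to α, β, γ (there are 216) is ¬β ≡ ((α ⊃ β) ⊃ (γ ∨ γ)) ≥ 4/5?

value 1: 51 assignments (counts)
value 4/5: 65 assignments (counts)
value 3/5: 46 assignments
value 2/5: 30 assignments
value 1/5: 17 assignments
value 0: 7 assignments
So 116 of the 216 assignments meet the threshold.

116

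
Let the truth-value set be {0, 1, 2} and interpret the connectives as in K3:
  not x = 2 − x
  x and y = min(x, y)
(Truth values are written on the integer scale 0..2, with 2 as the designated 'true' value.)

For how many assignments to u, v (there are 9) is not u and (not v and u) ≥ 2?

0

u = 0, v = 0 ↦ 0  <
u = 0, v = 1 ↦ 0  <
u = 0, v = 2 ↦ 0  <
u = 1, v = 0 ↦ 1  <
u = 1, v = 1 ↦ 1  <
u = 1, v = 2 ↦ 0  <
u = 2, v = 0 ↦ 0  <
u = 2, v = 1 ↦ 0  <
u = 2, v = 2 ↦ 0  <
So 0 of the 9 assignments meet the threshold.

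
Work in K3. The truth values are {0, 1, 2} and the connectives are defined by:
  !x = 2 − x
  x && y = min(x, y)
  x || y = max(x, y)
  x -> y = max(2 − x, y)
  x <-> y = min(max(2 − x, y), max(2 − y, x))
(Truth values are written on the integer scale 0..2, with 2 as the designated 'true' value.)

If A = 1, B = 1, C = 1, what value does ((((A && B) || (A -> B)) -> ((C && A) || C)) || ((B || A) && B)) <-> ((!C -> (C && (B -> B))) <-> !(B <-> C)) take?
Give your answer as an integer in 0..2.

1

A && B = 1 && 1 = 1
A -> B = 1 -> 1 = 1
(A && B) || (A -> B) = 1 || 1 = 1
C && A = 1 && 1 = 1
(C && A) || C = 1 || 1 = 1
((A && B) || (A -> B)) -> ((C && A) || C) = 1 -> 1 = 1
B || A = 1 || 1 = 1
(B || A) && B = 1 && 1 = 1
(((A && B) || (A -> B)) -> ((C && A) || C)) || ((B || A) && B) = 1 || 1 = 1
!C = !1 = 1
B -> B = 1 -> 1 = 1
C && (B -> B) = 1 && 1 = 1
!C -> (C && (B -> B)) = 1 -> 1 = 1
B <-> C = 1 <-> 1 = 1
!(B <-> C) = !1 = 1
(!C -> (C && (B -> B))) <-> !(B <-> C) = 1 <-> 1 = 1
((((A && B) || (A -> B)) -> ((C && A) || C)) || ((B || A) && B)) <-> ((!C -> (C && (B -> B))) <-> !(B <-> C)) = 1 <-> 1 = 1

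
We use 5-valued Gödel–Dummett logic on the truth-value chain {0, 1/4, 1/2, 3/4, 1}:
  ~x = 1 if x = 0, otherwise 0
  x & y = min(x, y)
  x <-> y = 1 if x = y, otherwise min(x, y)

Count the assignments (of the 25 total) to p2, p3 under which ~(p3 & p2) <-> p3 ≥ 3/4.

2

value 1: 1 assignment (counts)
value 3/4: 1 assignment (counts)
value 1/2: 1 assignment
value 1/4: 1 assignment
value 0: 21 assignments
So 2 of the 25 assignments meet the threshold.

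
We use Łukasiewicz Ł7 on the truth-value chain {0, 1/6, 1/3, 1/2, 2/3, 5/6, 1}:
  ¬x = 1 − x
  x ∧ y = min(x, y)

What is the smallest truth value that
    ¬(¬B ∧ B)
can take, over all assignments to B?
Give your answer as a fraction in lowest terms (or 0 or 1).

Take B = 1/2:
¬B = ¬1/2 = 1/2
¬B ∧ B = 1/2 ∧ 1/2 = 1/2
¬(¬B ∧ B) = ¬1/2 = 1/2
No assignment yields a value below 1/2, so this is the minimum.

1/2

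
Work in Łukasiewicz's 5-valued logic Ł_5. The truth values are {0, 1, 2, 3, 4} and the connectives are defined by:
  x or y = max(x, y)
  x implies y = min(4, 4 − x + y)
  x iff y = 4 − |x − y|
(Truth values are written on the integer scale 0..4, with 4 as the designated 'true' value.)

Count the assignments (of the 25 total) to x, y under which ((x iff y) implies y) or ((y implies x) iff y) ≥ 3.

value 4: 13 assignments (counts)
value 3: 5 assignments (counts)
value 2: 4 assignments
value 1: 2 assignments
value 0: 1 assignment
So 18 of the 25 assignments meet the threshold.

18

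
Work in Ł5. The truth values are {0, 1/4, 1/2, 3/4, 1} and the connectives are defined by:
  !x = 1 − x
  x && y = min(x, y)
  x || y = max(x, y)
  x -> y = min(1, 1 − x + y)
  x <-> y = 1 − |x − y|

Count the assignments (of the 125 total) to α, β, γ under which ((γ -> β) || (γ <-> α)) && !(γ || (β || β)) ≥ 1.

5

value 1: 5 assignments (counts)
value 3/4: 15 assignments
value 1/2: 25 assignments
value 1/4: 35 assignments
value 0: 45 assignments
So 5 of the 125 assignments meet the threshold.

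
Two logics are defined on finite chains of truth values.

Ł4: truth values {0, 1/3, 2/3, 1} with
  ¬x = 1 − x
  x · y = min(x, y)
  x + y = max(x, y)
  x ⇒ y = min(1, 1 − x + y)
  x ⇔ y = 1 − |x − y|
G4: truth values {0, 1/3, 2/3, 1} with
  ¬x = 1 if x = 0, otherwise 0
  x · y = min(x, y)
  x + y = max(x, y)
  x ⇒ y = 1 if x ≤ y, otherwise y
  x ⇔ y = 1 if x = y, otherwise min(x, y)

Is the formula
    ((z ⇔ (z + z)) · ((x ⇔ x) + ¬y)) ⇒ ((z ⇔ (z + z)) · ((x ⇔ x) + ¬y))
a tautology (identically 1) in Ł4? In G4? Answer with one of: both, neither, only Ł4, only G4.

In Ł4: every assignment gives 1 — tautology.
In G4: every assignment gives 1 — tautology.

both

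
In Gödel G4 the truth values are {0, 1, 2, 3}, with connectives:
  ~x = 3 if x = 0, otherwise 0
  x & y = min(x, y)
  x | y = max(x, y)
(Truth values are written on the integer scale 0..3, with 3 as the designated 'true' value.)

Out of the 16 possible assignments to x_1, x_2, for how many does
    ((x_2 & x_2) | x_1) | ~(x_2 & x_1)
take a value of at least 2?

15

x_1 = 0, x_2 = 0 ↦ 3  ≥
x_1 = 0, x_2 = 1 ↦ 3  ≥
x_1 = 0, x_2 = 2 ↦ 3  ≥
x_1 = 0, x_2 = 3 ↦ 3  ≥
x_1 = 1, x_2 = 0 ↦ 3  ≥
x_1 = 1, x_2 = 1 ↦ 1  <
x_1 = 1, x_2 = 2 ↦ 2  ≥
x_1 = 1, x_2 = 3 ↦ 3  ≥
x_1 = 2, x_2 = 0 ↦ 3  ≥
x_1 = 2, x_2 = 1 ↦ 2  ≥
x_1 = 2, x_2 = 2 ↦ 2  ≥
x_1 = 2, x_2 = 3 ↦ 3  ≥
x_1 = 3, x_2 = 0 ↦ 3  ≥
x_1 = 3, x_2 = 1 ↦ 3  ≥
x_1 = 3, x_2 = 2 ↦ 3  ≥
x_1 = 3, x_2 = 3 ↦ 3  ≥
So 15 of the 16 assignments meet the threshold.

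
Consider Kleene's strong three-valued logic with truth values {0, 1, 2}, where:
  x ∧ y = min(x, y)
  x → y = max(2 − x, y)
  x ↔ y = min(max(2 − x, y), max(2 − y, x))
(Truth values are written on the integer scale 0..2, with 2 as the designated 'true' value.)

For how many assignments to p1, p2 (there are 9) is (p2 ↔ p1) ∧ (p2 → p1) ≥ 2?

2

p1 = 0, p2 = 0 ↦ 2  ≥
p1 = 0, p2 = 1 ↦ 1  <
p1 = 0, p2 = 2 ↦ 0  <
p1 = 1, p2 = 0 ↦ 1  <
p1 = 1, p2 = 1 ↦ 1  <
p1 = 1, p2 = 2 ↦ 1  <
p1 = 2, p2 = 0 ↦ 0  <
p1 = 2, p2 = 1 ↦ 1  <
p1 = 2, p2 = 2 ↦ 2  ≥
So 2 of the 9 assignments meet the threshold.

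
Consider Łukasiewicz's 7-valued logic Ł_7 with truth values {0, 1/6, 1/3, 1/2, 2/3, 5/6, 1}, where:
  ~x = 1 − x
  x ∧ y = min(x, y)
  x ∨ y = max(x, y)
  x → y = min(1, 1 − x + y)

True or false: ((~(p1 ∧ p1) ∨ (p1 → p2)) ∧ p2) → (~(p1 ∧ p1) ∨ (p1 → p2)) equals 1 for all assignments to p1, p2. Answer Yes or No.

At p1 = 5/6, p2 = 1, for instance:
p1 ∧ p1 = 5/6 ∧ 5/6 = 5/6
~(p1 ∧ p1) = ~5/6 = 1/6
p1 → p2 = 5/6 → 1 = 1
~(p1 ∧ p1) ∨ (p1 → p2) = 1/6 ∨ 1 = 1
(~(p1 ∧ p1) ∨ (p1 → p2)) ∧ p2 = 1 ∧ 1 = 1
((~(p1 ∧ p1) ∨ (p1 → p2)) ∧ p2) → (~(p1 ∧ p1) ∨ (p1 → p2)) = 1 → 1 = 1
and checking the remaining 48 assignments likewise gives ≥ 1 in every case.

Yes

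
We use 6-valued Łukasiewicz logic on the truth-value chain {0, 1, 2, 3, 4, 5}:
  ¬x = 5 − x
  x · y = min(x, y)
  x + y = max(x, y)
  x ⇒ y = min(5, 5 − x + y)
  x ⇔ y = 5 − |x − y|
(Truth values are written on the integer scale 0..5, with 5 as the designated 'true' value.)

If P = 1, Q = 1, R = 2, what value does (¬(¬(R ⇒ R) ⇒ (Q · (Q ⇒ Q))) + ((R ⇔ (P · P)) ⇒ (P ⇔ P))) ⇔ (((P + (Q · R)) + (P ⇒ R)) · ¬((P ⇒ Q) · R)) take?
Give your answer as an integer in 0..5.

R ⇒ R = 2 ⇒ 2 = 5
¬(R ⇒ R) = ¬5 = 0
Q ⇒ Q = 1 ⇒ 1 = 5
Q · (Q ⇒ Q) = 1 · 5 = 1
¬(R ⇒ R) ⇒ (Q · (Q ⇒ Q)) = 0 ⇒ 1 = 5
¬(¬(R ⇒ R) ⇒ (Q · (Q ⇒ Q))) = ¬5 = 0
P · P = 1 · 1 = 1
R ⇔ (P · P) = 2 ⇔ 1 = 4
P ⇔ P = 1 ⇔ 1 = 5
(R ⇔ (P · P)) ⇒ (P ⇔ P) = 4 ⇒ 5 = 5
¬(¬(R ⇒ R) ⇒ (Q · (Q ⇒ Q))) + ((R ⇔ (P · P)) ⇒ (P ⇔ P)) = 0 + 5 = 5
Q · R = 1 · 2 = 1
P + (Q · R) = 1 + 1 = 1
P ⇒ R = 1 ⇒ 2 = 5
(P + (Q · R)) + (P ⇒ R) = 1 + 5 = 5
P ⇒ Q = 1 ⇒ 1 = 5
(P ⇒ Q) · R = 5 · 2 = 2
¬((P ⇒ Q) · R) = ¬2 = 3
((P + (Q · R)) + (P ⇒ R)) · ¬((P ⇒ Q) · R) = 5 · 3 = 3
(¬(¬(R ⇒ R) ⇒ (Q · (Q ⇒ Q))) + ((R ⇔ (P · P)) ⇒ (P ⇔ P))) ⇔ (((P + (Q · R)) + (P ⇒ R)) · ¬((P ⇒ Q) · R)) = 5 ⇔ 3 = 3

3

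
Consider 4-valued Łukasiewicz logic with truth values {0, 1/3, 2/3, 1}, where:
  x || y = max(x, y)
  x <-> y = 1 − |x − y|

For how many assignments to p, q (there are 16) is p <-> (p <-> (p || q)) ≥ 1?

p = 0, q = 0 ↦ 0  <
p = 0, q = 1/3 ↦ 1/3  <
p = 0, q = 2/3 ↦ 2/3  <
p = 0, q = 1 ↦ 1  ≥
p = 1/3, q = 0 ↦ 1/3  <
p = 1/3, q = 1/3 ↦ 1/3  <
p = 1/3, q = 2/3 ↦ 2/3  <
p = 1/3, q = 1 ↦ 1  ≥
p = 2/3, q = 0 ↦ 2/3  <
p = 2/3, q = 1/3 ↦ 2/3  <
p = 2/3, q = 2/3 ↦ 2/3  <
p = 2/3, q = 1 ↦ 1  ≥
p = 1, q = 0 ↦ 1  ≥
p = 1, q = 1/3 ↦ 1  ≥
p = 1, q = 2/3 ↦ 1  ≥
p = 1, q = 1 ↦ 1  ≥
So 7 of the 16 assignments meet the threshold.

7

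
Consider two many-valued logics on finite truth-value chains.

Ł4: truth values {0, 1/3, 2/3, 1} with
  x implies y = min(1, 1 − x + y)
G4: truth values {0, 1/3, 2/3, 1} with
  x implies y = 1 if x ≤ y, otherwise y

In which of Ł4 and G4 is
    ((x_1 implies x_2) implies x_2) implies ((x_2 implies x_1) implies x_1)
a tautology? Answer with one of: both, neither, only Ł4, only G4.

In Ł4: every assignment gives 1 — tautology.
In G4: at x_1 = 1/3, x_2 = 0 the value is 1/3 — not a tautology.

only Ł4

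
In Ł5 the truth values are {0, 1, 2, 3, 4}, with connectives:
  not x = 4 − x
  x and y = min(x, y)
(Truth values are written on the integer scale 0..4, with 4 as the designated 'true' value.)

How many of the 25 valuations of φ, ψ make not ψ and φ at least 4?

1

value 4: 1 assignment (counts)
value 3: 3 assignments
value 2: 5 assignments
value 1: 7 assignments
value 0: 9 assignments
So 1 of the 25 assignments meets the threshold.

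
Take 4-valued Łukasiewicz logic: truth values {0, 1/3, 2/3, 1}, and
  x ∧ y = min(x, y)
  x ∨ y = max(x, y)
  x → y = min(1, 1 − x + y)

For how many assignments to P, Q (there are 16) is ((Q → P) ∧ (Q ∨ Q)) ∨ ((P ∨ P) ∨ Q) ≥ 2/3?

12

P = 0, Q = 0 ↦ 0  <
P = 0, Q = 1/3 ↦ 1/3  <
P = 0, Q = 2/3 ↦ 2/3  ≥
P = 0, Q = 1 ↦ 1  ≥
P = 1/3, Q = 0 ↦ 1/3  <
P = 1/3, Q = 1/3 ↦ 1/3  <
P = 1/3, Q = 2/3 ↦ 2/3  ≥
P = 1/3, Q = 1 ↦ 1  ≥
P = 2/3, Q = 0 ↦ 2/3  ≥
P = 2/3, Q = 1/3 ↦ 2/3  ≥
P = 2/3, Q = 2/3 ↦ 2/3  ≥
P = 2/3, Q = 1 ↦ 1  ≥
P = 1, Q = 0 ↦ 1  ≥
P = 1, Q = 1/3 ↦ 1  ≥
P = 1, Q = 2/3 ↦ 1  ≥
P = 1, Q = 1 ↦ 1  ≥
So 12 of the 16 assignments meet the threshold.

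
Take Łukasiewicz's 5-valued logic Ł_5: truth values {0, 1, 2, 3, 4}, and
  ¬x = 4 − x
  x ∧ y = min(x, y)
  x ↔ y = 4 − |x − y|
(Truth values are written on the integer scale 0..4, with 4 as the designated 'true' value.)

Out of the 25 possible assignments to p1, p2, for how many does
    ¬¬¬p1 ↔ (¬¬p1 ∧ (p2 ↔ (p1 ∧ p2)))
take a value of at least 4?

value 4: 5 assignments (counts)
value 2: 10 assignments
value 0: 10 assignments
So 5 of the 25 assignments meet the threshold.

5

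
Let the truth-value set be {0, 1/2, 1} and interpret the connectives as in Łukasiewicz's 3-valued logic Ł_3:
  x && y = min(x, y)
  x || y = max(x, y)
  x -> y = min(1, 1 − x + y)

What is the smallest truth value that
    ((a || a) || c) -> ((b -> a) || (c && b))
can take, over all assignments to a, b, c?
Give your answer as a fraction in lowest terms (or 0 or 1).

Take a = 0, b = 1/2, c = 1:
a || a = 0 || 0 = 0
(a || a) || c = 0 || 1 = 1
b -> a = 1/2 -> 0 = 1/2
c && b = 1 && 1/2 = 1/2
(b -> a) || (c && b) = 1/2 || 1/2 = 1/2
((a || a) || c) -> ((b -> a) || (c && b)) = 1 -> 1/2 = 1/2
No assignment yields a value below 1/2, so this is the minimum.

1/2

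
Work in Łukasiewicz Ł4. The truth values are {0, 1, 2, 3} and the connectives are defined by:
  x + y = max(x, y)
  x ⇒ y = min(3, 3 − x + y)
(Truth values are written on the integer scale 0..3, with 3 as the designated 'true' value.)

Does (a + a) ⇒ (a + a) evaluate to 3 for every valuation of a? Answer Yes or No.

a = 0 ↦ 3
a = 1 ↦ 3
a = 2 ↦ 3
a = 3 ↦ 3
Every assignment gives a value ≥ 3.

Yes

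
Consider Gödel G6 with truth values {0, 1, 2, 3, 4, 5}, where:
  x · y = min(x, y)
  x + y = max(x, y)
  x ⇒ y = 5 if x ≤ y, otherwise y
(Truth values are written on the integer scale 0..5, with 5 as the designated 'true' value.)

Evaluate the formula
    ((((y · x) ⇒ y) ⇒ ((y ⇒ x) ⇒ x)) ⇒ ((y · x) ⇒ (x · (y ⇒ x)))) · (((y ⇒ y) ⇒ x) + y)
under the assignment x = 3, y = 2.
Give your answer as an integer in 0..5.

y · x = 2 · 3 = 2
(y · x) ⇒ y = 2 ⇒ 2 = 5
y ⇒ x = 2 ⇒ 3 = 5
(y ⇒ x) ⇒ x = 5 ⇒ 3 = 3
((y · x) ⇒ y) ⇒ ((y ⇒ x) ⇒ x) = 5 ⇒ 3 = 3
y · x = 2 · 3 = 2
y ⇒ x = 2 ⇒ 3 = 5
x · (y ⇒ x) = 3 · 5 = 3
(y · x) ⇒ (x · (y ⇒ x)) = 2 ⇒ 3 = 5
(((y · x) ⇒ y) ⇒ ((y ⇒ x) ⇒ x)) ⇒ ((y · x) ⇒ (x · (y ⇒ x))) = 3 ⇒ 5 = 5
y ⇒ y = 2 ⇒ 2 = 5
(y ⇒ y) ⇒ x = 5 ⇒ 3 = 3
((y ⇒ y) ⇒ x) + y = 3 + 2 = 3
((((y · x) ⇒ y) ⇒ ((y ⇒ x) ⇒ x)) ⇒ ((y · x) ⇒ (x · (y ⇒ x)))) · (((y ⇒ y) ⇒ x) + y) = 5 · 3 = 3

3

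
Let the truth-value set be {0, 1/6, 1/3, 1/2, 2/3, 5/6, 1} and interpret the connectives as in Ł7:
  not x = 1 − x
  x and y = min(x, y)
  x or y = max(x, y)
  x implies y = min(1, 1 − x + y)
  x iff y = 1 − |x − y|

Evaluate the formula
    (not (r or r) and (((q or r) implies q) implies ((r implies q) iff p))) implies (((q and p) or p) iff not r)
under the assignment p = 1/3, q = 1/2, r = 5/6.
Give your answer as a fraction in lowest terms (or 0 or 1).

r or r = 5/6 or 5/6 = 5/6
not (r or r) = not 5/6 = 1/6
q or r = 1/2 or 5/6 = 5/6
(q or r) implies q = 5/6 implies 1/2 = 2/3
r implies q = 5/6 implies 1/2 = 2/3
(r implies q) iff p = 2/3 iff 1/3 = 2/3
((q or r) implies q) implies ((r implies q) iff p) = 2/3 implies 2/3 = 1
not (r or r) and (((q or r) implies q) implies ((r implies q) iff p)) = 1/6 and 1 = 1/6
q and p = 1/2 and 1/3 = 1/3
(q and p) or p = 1/3 or 1/3 = 1/3
not r = not 5/6 = 1/6
((q and p) or p) iff not r = 1/3 iff 1/6 = 5/6
(not (r or r) and (((q or r) implies q) implies ((r implies q) iff p))) implies (((q and p) or p) iff not r) = 1/6 implies 5/6 = 1

1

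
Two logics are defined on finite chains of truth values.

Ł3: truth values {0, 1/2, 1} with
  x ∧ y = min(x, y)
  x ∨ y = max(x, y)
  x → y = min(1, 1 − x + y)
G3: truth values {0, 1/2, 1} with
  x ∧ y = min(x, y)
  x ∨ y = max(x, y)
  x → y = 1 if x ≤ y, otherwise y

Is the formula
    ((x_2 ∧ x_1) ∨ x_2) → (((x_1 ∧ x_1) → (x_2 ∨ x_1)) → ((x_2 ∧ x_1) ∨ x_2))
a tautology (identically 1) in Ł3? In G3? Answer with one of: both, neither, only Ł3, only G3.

In Ł3: every assignment gives 1 — tautology.
In G3: every assignment gives 1 — tautology.

both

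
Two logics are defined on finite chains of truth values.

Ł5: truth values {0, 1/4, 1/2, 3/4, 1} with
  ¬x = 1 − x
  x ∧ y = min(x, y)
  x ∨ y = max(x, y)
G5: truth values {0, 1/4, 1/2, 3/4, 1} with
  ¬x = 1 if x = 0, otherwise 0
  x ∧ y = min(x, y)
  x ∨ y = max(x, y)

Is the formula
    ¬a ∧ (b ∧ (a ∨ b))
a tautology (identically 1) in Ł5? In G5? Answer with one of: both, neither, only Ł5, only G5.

In Ł5: at a = 0, b = 0 the value is 0 — not a tautology.
In G5: at a = 0, b = 0 the value is 0 — not a tautology.

neither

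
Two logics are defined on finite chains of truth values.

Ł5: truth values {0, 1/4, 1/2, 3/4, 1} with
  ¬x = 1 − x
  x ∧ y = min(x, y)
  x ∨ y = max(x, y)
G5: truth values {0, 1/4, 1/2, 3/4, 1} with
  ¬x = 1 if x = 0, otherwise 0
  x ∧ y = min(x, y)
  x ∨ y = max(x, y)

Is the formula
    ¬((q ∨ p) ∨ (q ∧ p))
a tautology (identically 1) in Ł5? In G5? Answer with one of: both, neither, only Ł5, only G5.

neither

In Ł5: at p = 0, q = 1/4 the value is 3/4 — not a tautology.
In G5: at p = 0, q = 1/4 the value is 0 — not a tautology.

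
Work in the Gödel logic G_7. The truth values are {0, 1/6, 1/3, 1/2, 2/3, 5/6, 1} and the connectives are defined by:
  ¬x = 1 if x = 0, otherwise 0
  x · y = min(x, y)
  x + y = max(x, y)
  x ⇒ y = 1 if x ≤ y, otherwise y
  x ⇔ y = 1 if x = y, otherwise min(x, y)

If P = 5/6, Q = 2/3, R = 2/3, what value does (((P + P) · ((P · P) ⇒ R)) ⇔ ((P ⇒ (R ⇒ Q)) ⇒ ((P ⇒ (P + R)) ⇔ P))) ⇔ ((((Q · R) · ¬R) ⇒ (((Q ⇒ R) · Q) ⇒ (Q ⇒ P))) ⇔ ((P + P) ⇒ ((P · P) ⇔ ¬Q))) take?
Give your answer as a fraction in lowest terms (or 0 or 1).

0

P + P = 5/6 + 5/6 = 5/6
P · P = 5/6 · 5/6 = 5/6
(P · P) ⇒ R = 5/6 ⇒ 2/3 = 2/3
(P + P) · ((P · P) ⇒ R) = 5/6 · 2/3 = 2/3
R ⇒ Q = 2/3 ⇒ 2/3 = 1
P ⇒ (R ⇒ Q) = 5/6 ⇒ 1 = 1
P + R = 5/6 + 2/3 = 5/6
P ⇒ (P + R) = 5/6 ⇒ 5/6 = 1
(P ⇒ (P + R)) ⇔ P = 1 ⇔ 5/6 = 5/6
(P ⇒ (R ⇒ Q)) ⇒ ((P ⇒ (P + R)) ⇔ P) = 1 ⇒ 5/6 = 5/6
((P + P) · ((P · P) ⇒ R)) ⇔ ((P ⇒ (R ⇒ Q)) ⇒ ((P ⇒ (P + R)) ⇔ P)) = 2/3 ⇔ 5/6 = 2/3
Q · R = 2/3 · 2/3 = 2/3
¬R = ¬2/3 = 0
(Q · R) · ¬R = 2/3 · 0 = 0
Q ⇒ R = 2/3 ⇒ 2/3 = 1
(Q ⇒ R) · Q = 1 · 2/3 = 2/3
Q ⇒ P = 2/3 ⇒ 5/6 = 1
((Q ⇒ R) · Q) ⇒ (Q ⇒ P) = 2/3 ⇒ 1 = 1
((Q · R) · ¬R) ⇒ (((Q ⇒ R) · Q) ⇒ (Q ⇒ P)) = 0 ⇒ 1 = 1
P + P = 5/6 + 5/6 = 5/6
P · P = 5/6 · 5/6 = 5/6
¬Q = ¬2/3 = 0
(P · P) ⇔ ¬Q = 5/6 ⇔ 0 = 0
(P + P) ⇒ ((P · P) ⇔ ¬Q) = 5/6 ⇒ 0 = 0
(((Q · R) · ¬R) ⇒ (((Q ⇒ R) · Q) ⇒ (Q ⇒ P))) ⇔ ((P + P) ⇒ ((P · P) ⇔ ¬Q)) = 1 ⇔ 0 = 0
(((P + P) · ((P · P) ⇒ R)) ⇔ ((P ⇒ (R ⇒ Q)) ⇒ ((P ⇒ (P + R)) ⇔ P))) ⇔ ((((Q · R) · ¬R) ⇒ (((Q ⇒ R) · Q) ⇒ (Q ⇒ P))) ⇔ ((P + P) ⇒ ((P · P) ⇔ ¬Q))) = 2/3 ⇔ 0 = 0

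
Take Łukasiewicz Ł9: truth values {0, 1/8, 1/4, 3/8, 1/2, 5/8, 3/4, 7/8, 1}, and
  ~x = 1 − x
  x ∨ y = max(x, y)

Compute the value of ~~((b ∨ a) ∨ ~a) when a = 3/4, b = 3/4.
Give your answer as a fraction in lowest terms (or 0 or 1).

b ∨ a = 3/4 ∨ 3/4 = 3/4
~a = ~3/4 = 1/4
(b ∨ a) ∨ ~a = 3/4 ∨ 1/4 = 3/4
~((b ∨ a) ∨ ~a) = ~3/4 = 1/4
~~((b ∨ a) ∨ ~a) = ~1/4 = 3/4

3/4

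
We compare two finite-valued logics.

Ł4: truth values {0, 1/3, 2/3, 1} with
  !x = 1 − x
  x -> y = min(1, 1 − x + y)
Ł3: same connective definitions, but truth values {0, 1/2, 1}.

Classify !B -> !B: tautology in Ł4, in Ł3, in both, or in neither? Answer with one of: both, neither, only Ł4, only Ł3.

In Ł4: every assignment gives 1 — tautology.
In Ł3: every assignment gives 1 — tautology.

both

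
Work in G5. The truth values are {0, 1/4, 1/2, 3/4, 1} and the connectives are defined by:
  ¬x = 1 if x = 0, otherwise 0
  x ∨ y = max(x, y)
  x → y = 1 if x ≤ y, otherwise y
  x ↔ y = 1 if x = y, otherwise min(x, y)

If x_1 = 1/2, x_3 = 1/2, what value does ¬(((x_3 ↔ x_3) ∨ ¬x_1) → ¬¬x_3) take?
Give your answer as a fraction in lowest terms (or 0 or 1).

x_3 ↔ x_3 = 1/2 ↔ 1/2 = 1
¬x_1 = ¬1/2 = 0
(x_3 ↔ x_3) ∨ ¬x_1 = 1 ∨ 0 = 1
¬x_3 = ¬1/2 = 0
¬¬x_3 = ¬0 = 1
((x_3 ↔ x_3) ∨ ¬x_1) → ¬¬x_3 = 1 → 1 = 1
¬(((x_3 ↔ x_3) ∨ ¬x_1) → ¬¬x_3) = ¬1 = 0

0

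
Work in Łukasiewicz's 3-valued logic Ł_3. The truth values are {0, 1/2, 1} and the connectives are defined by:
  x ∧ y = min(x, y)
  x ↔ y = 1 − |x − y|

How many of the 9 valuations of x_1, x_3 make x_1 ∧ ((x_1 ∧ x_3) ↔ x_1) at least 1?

1

x_1 = 0, x_3 = 0 ↦ 0  <
x_1 = 0, x_3 = 1/2 ↦ 0  <
x_1 = 0, x_3 = 1 ↦ 0  <
x_1 = 1/2, x_3 = 0 ↦ 1/2  <
x_1 = 1/2, x_3 = 1/2 ↦ 1/2  <
x_1 = 1/2, x_3 = 1 ↦ 1/2  <
x_1 = 1, x_3 = 0 ↦ 0  <
x_1 = 1, x_3 = 1/2 ↦ 1/2  <
x_1 = 1, x_3 = 1 ↦ 1  ≥
So 1 of the 9 assignments meets the threshold.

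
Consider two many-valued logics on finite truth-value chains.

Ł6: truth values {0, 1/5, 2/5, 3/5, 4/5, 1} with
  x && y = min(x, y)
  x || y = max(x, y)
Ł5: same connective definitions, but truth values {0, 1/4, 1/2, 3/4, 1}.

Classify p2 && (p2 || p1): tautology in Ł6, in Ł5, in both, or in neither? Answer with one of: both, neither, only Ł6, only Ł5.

neither

In Ł6: at p1 = 0, p2 = 0 the value is 0 — not a tautology.
In Ł5: at p1 = 0, p2 = 0 the value is 0 — not a tautology.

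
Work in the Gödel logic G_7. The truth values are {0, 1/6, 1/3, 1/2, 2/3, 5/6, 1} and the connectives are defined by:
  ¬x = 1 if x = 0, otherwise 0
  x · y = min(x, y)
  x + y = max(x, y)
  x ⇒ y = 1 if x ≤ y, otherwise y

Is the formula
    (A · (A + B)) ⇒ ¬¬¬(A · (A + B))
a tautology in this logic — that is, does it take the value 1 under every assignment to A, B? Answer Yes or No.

Counterexample: take A = 1/6, B = 0.
A + B = 1/6 + 0 = 1/6
A · (A + B) = 1/6 · 1/6 = 1/6
A + B = 1/6 + 0 = 1/6
A · (A + B) = 1/6 · 1/6 = 1/6
¬(A · (A + B)) = ¬1/6 = 0
¬¬(A · (A + B)) = ¬0 = 1
¬¬¬(A · (A + B)) = ¬1 = 0
(A · (A + B)) ⇒ ¬¬¬(A · (A + B)) = 1/6 ⇒ 0 = 0
This gives 0 ≠ 1.

No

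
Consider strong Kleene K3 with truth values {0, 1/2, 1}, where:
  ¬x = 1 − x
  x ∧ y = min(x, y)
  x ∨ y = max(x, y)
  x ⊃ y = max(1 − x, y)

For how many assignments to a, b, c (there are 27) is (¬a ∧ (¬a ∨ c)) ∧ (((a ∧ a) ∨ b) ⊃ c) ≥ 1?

5

value 1: 5 assignments (counts)
value 1/2: 11 assignments
value 0: 11 assignments
So 5 of the 27 assignments meet the threshold.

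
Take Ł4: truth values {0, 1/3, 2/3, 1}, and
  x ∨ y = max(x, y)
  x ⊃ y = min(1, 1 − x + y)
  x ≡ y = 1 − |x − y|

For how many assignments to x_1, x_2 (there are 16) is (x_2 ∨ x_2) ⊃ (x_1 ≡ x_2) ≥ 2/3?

x_1 = 0, x_2 = 0 ↦ 1  ≥
x_1 = 0, x_2 = 1/3 ↦ 1  ≥
x_1 = 0, x_2 = 2/3 ↦ 2/3  ≥
x_1 = 0, x_2 = 1 ↦ 0  <
x_1 = 1/3, x_2 = 0 ↦ 1  ≥
x_1 = 1/3, x_2 = 1/3 ↦ 1  ≥
x_1 = 1/3, x_2 = 2/3 ↦ 1  ≥
x_1 = 1/3, x_2 = 1 ↦ 1/3  <
x_1 = 2/3, x_2 = 0 ↦ 1  ≥
x_1 = 2/3, x_2 = 1/3 ↦ 1  ≥
x_1 = 2/3, x_2 = 2/3 ↦ 1  ≥
x_1 = 2/3, x_2 = 1 ↦ 2/3  ≥
x_1 = 1, x_2 = 0 ↦ 1  ≥
x_1 = 1, x_2 = 1/3 ↦ 1  ≥
x_1 = 1, x_2 = 2/3 ↦ 1  ≥
x_1 = 1, x_2 = 1 ↦ 1  ≥
So 14 of the 16 assignments meet the threshold.

14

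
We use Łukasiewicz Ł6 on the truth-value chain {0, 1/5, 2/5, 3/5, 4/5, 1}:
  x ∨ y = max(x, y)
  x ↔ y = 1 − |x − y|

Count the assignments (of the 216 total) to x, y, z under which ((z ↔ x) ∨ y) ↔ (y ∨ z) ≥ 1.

value 1: 106 assignments (counts)
value 4/5: 52 assignments
value 3/5: 31 assignments
value 2/5: 18 assignments
value 1/5: 7 assignments
value 0: 2 assignments
So 106 of the 216 assignments meet the threshold.

106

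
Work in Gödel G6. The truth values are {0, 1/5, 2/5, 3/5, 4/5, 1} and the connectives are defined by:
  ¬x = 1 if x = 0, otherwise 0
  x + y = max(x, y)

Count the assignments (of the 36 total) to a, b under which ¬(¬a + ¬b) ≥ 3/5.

25

value 1: 25 assignments (counts)
value 0: 11 assignments
So 25 of the 36 assignments meet the threshold.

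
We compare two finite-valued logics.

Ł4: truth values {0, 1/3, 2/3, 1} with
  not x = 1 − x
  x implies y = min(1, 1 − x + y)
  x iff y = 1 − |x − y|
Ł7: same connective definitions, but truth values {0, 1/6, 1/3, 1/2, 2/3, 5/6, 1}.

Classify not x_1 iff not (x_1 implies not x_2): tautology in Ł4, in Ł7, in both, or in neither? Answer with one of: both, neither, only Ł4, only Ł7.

neither

In Ł4: at x_1 = 0, x_2 = 0 the value is 0 — not a tautology.
In Ł7: at x_1 = 0, x_2 = 0 the value is 0 — not a tautology.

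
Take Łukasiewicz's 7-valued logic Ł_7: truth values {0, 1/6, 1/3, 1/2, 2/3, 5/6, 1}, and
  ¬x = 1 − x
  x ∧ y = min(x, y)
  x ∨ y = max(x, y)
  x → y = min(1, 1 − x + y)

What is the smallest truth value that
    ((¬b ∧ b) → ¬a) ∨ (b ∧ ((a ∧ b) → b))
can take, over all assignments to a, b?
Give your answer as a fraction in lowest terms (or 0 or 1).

1/2

Take a = 1, b = 1/2:
¬b = ¬1/2 = 1/2
¬b ∧ b = 1/2 ∧ 1/2 = 1/2
¬a = ¬1 = 0
(¬b ∧ b) → ¬a = 1/2 → 0 = 1/2
a ∧ b = 1 ∧ 1/2 = 1/2
(a ∧ b) → b = 1/2 → 1/2 = 1
b ∧ ((a ∧ b) → b) = 1/2 ∧ 1 = 1/2
((¬b ∧ b) → ¬a) ∨ (b ∧ ((a ∧ b) → b)) = 1/2 ∨ 1/2 = 1/2
No assignment yields a value below 1/2, so this is the minimum.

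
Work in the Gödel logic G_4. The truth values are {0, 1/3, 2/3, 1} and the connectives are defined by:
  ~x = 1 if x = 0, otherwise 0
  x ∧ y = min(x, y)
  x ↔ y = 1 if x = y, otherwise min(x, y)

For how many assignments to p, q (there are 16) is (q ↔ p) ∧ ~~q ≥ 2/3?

p = 0, q = 0 ↦ 0  <
p = 0, q = 1/3 ↦ 0  <
p = 0, q = 2/3 ↦ 0  <
p = 0, q = 1 ↦ 0  <
p = 1/3, q = 0 ↦ 0  <
p = 1/3, q = 1/3 ↦ 1  ≥
p = 1/3, q = 2/3 ↦ 1/3  <
p = 1/3, q = 1 ↦ 1/3  <
p = 2/3, q = 0 ↦ 0  <
p = 2/3, q = 1/3 ↦ 1/3  <
p = 2/3, q = 2/3 ↦ 1  ≥
p = 2/3, q = 1 ↦ 2/3  ≥
p = 1, q = 0 ↦ 0  <
p = 1, q = 1/3 ↦ 1/3  <
p = 1, q = 2/3 ↦ 2/3  ≥
p = 1, q = 1 ↦ 1  ≥
So 5 of the 16 assignments meet the threshold.

5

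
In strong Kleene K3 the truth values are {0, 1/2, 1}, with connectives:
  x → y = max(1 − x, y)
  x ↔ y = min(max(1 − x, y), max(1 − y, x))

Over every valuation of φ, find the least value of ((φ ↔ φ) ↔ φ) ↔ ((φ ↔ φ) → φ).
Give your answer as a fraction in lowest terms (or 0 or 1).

1/2

Take φ = 1/2:
φ ↔ φ = 1/2 ↔ 1/2 = 1/2
(φ ↔ φ) ↔ φ = 1/2 ↔ 1/2 = 1/2
φ ↔ φ = 1/2 ↔ 1/2 = 1/2
(φ ↔ φ) → φ = 1/2 → 1/2 = 1/2
((φ ↔ φ) ↔ φ) ↔ ((φ ↔ φ) → φ) = 1/2 ↔ 1/2 = 1/2
No assignment yields a value below 1/2, so this is the minimum.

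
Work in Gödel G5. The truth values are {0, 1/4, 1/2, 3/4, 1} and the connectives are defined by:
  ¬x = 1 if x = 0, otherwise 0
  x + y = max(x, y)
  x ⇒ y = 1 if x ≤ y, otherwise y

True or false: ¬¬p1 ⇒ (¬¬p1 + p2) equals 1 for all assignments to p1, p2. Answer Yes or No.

At p1 = 1/4, p2 = 0, for instance:
¬p1 = ¬1/4 = 0
¬¬p1 = ¬0 = 1
¬¬p1 + p2 = 1 + 0 = 1
¬¬p1 ⇒ (¬¬p1 + p2) = 1 ⇒ 1 = 1
and checking the remaining 24 assignments likewise gives ≥ 1 in every case.

Yes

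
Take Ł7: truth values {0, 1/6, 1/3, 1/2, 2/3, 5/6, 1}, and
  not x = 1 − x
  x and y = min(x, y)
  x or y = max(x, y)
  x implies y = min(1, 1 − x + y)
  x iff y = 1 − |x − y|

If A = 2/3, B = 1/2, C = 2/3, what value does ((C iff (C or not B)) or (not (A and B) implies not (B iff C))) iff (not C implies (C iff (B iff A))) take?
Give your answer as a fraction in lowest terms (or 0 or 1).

not B = not 1/2 = 1/2
C or not B = 2/3 or 1/2 = 2/3
C iff (C or not B) = 2/3 iff 2/3 = 1
A and B = 2/3 and 1/2 = 1/2
not (A and B) = not 1/2 = 1/2
B iff C = 1/2 iff 2/3 = 5/6
not (B iff C) = not 5/6 = 1/6
not (A and B) implies not (B iff C) = 1/2 implies 1/6 = 2/3
(C iff (C or not B)) or (not (A and B) implies not (B iff C)) = 1 or 2/3 = 1
not C = not 2/3 = 1/3
B iff A = 1/2 iff 2/3 = 5/6
C iff (B iff A) = 2/3 iff 5/6 = 5/6
not C implies (C iff (B iff A)) = 1/3 implies 5/6 = 1
((C iff (C or not B)) or (not (A and B) implies not (B iff C))) iff (not C implies (C iff (B iff A))) = 1 iff 1 = 1

1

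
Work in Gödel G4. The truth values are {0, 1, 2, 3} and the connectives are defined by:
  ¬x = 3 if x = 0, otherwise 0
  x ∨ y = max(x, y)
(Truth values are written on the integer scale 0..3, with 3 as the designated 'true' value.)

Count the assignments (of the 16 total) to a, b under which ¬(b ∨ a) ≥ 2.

1

a = 0, b = 0 ↦ 3  ≥
a = 0, b = 1 ↦ 0  <
a = 0, b = 2 ↦ 0  <
a = 0, b = 3 ↦ 0  <
a = 1, b = 0 ↦ 0  <
a = 1, b = 1 ↦ 0  <
a = 1, b = 2 ↦ 0  <
a = 1, b = 3 ↦ 0  <
a = 2, b = 0 ↦ 0  <
a = 2, b = 1 ↦ 0  <
a = 2, b = 2 ↦ 0  <
a = 2, b = 3 ↦ 0  <
a = 3, b = 0 ↦ 0  <
a = 3, b = 1 ↦ 0  <
a = 3, b = 2 ↦ 0  <
a = 3, b = 3 ↦ 0  <
So 1 of the 16 assignments meets the threshold.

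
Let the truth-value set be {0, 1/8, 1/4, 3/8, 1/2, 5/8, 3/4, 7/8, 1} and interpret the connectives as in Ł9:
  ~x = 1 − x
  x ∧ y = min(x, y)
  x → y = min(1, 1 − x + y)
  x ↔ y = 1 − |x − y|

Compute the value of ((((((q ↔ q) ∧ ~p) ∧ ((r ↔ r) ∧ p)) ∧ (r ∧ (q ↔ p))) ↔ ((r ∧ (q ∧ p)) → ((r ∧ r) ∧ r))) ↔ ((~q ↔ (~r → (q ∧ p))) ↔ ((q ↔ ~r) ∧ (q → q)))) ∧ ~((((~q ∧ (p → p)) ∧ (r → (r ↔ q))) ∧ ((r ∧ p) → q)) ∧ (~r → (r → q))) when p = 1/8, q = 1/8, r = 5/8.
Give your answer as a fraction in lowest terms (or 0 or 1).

1/8

q ↔ q = 1/8 ↔ 1/8 = 1
~p = ~1/8 = 7/8
(q ↔ q) ∧ ~p = 1 ∧ 7/8 = 7/8
r ↔ r = 5/8 ↔ 5/8 = 1
(r ↔ r) ∧ p = 1 ∧ 1/8 = 1/8
((q ↔ q) ∧ ~p) ∧ ((r ↔ r) ∧ p) = 7/8 ∧ 1/8 = 1/8
q ↔ p = 1/8 ↔ 1/8 = 1
r ∧ (q ↔ p) = 5/8 ∧ 1 = 5/8
(((q ↔ q) ∧ ~p) ∧ ((r ↔ r) ∧ p)) ∧ (r ∧ (q ↔ p)) = 1/8 ∧ 5/8 = 1/8
q ∧ p = 1/8 ∧ 1/8 = 1/8
r ∧ (q ∧ p) = 5/8 ∧ 1/8 = 1/8
r ∧ r = 5/8 ∧ 5/8 = 5/8
(r ∧ r) ∧ r = 5/8 ∧ 5/8 = 5/8
(r ∧ (q ∧ p)) → ((r ∧ r) ∧ r) = 1/8 → 5/8 = 1
((((q ↔ q) ∧ ~p) ∧ ((r ↔ r) ∧ p)) ∧ (r ∧ (q ↔ p))) ↔ ((r ∧ (q ∧ p)) → ((r ∧ r) ∧ r)) = 1/8 ↔ 1 = 1/8
~q = ~1/8 = 7/8
~r = ~5/8 = 3/8
q ∧ p = 1/8 ∧ 1/8 = 1/8
~r → (q ∧ p) = 3/8 → 1/8 = 3/4
~q ↔ (~r → (q ∧ p)) = 7/8 ↔ 3/4 = 7/8
~r = ~5/8 = 3/8
q ↔ ~r = 1/8 ↔ 3/8 = 3/4
q → q = 1/8 → 1/8 = 1
(q ↔ ~r) ∧ (q → q) = 3/4 ∧ 1 = 3/4
(~q ↔ (~r → (q ∧ p))) ↔ ((q ↔ ~r) ∧ (q → q)) = 7/8 ↔ 3/4 = 7/8
(((((q ↔ q) ∧ ~p) ∧ ((r ↔ r) ∧ p)) ∧ (r ∧ (q ↔ p))) ↔ ((r ∧ (q ∧ p)) → ((r ∧ r) ∧ r))) ↔ ((~q ↔ (~r → (q ∧ p))) ↔ ((q ↔ ~r) ∧ (q → q))) = 1/8 ↔ 7/8 = 1/4
~q = ~1/8 = 7/8
p → p = 1/8 → 1/8 = 1
~q ∧ (p → p) = 7/8 ∧ 1 = 7/8
r ↔ q = 5/8 ↔ 1/8 = 1/2
r → (r ↔ q) = 5/8 → 1/2 = 7/8
(~q ∧ (p → p)) ∧ (r → (r ↔ q)) = 7/8 ∧ 7/8 = 7/8
r ∧ p = 5/8 ∧ 1/8 = 1/8
(r ∧ p) → q = 1/8 → 1/8 = 1
((~q ∧ (p → p)) ∧ (r → (r ↔ q))) ∧ ((r ∧ p) → q) = 7/8 ∧ 1 = 7/8
~r = ~5/8 = 3/8
r → q = 5/8 → 1/8 = 1/2
~r → (r → q) = 3/8 → 1/2 = 1
(((~q ∧ (p → p)) ∧ (r → (r ↔ q))) ∧ ((r ∧ p) → q)) ∧ (~r → (r → q)) = 7/8 ∧ 1 = 7/8
~((((~q ∧ (p → p)) ∧ (r → (r ↔ q))) ∧ ((r ∧ p) → q)) ∧ (~r → (r → q))) = ~7/8 = 1/8
((((((q ↔ q) ∧ ~p) ∧ ((r ↔ r) ∧ p)) ∧ (r ∧ (q ↔ p))) ↔ ((r ∧ (q ∧ p)) → ((r ∧ r) ∧ r))) ↔ ((~q ↔ (~r → (q ∧ p))) ↔ ((q ↔ ~r) ∧ (q → q)))) ∧ ~((((~q ∧ (p → p)) ∧ (r → (r ↔ q))) ∧ ((r ∧ p) → q)) ∧ (~r → (r → q))) = 1/4 ∧ 1/8 = 1/8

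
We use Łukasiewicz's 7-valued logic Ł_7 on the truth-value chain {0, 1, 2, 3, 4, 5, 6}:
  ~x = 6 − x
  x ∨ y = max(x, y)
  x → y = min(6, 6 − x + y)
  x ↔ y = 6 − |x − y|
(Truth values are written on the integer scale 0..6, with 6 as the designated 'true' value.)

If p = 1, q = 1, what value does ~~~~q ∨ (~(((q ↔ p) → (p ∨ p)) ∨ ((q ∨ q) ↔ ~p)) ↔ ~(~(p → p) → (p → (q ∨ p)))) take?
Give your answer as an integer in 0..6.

~q = ~1 = 5
~~q = ~5 = 1
~~~q = ~1 = 5
~~~~q = ~5 = 1
q ↔ p = 1 ↔ 1 = 6
p ∨ p = 1 ∨ 1 = 1
(q ↔ p) → (p ∨ p) = 6 → 1 = 1
q ∨ q = 1 ∨ 1 = 1
~p = ~1 = 5
(q ∨ q) ↔ ~p = 1 ↔ 5 = 2
((q ↔ p) → (p ∨ p)) ∨ ((q ∨ q) ↔ ~p) = 1 ∨ 2 = 2
~(((q ↔ p) → (p ∨ p)) ∨ ((q ∨ q) ↔ ~p)) = ~2 = 4
p → p = 1 → 1 = 6
~(p → p) = ~6 = 0
q ∨ p = 1 ∨ 1 = 1
p → (q ∨ p) = 1 → 1 = 6
~(p → p) → (p → (q ∨ p)) = 0 → 6 = 6
~(~(p → p) → (p → (q ∨ p))) = ~6 = 0
~(((q ↔ p) → (p ∨ p)) ∨ ((q ∨ q) ↔ ~p)) ↔ ~(~(p → p) → (p → (q ∨ p))) = 4 ↔ 0 = 2
~~~~q ∨ (~(((q ↔ p) → (p ∨ p)) ∨ ((q ∨ q) ↔ ~p)) ↔ ~(~(p → p) → (p → (q ∨ p)))) = 1 ∨ 2 = 2

2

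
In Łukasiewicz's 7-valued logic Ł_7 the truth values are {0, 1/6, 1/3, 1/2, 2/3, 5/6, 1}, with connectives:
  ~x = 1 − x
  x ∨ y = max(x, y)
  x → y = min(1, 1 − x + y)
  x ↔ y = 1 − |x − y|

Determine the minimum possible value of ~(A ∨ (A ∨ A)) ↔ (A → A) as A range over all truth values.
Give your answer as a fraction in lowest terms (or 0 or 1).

Take A = 1:
A ∨ A = 1 ∨ 1 = 1
A ∨ (A ∨ A) = 1 ∨ 1 = 1
~(A ∨ (A ∨ A)) = ~1 = 0
A → A = 1 → 1 = 1
~(A ∨ (A ∨ A)) ↔ (A → A) = 0 ↔ 1 = 0
No assignment yields a value below 0, so this is the minimum.

0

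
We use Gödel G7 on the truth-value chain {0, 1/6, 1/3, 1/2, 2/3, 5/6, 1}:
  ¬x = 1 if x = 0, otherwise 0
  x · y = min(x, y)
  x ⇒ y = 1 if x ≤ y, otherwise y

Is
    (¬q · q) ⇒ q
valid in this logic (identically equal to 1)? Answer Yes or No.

q = 0 ↦ 1
q = 1/6 ↦ 1
q = 1/3 ↦ 1
q = 1/2 ↦ 1
q = 2/3 ↦ 1
q = 5/6 ↦ 1
q = 1 ↦ 1
Every assignment gives a value ≥ 1.

Yes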